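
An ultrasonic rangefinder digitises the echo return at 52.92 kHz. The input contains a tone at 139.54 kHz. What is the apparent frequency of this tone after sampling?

19.22 kHz

139.54 kHz mod fs = 33.7 kHz.
33.7 kHz > fs/2 = 26.46 kHz, folds to fs − 33.7 kHz = 19.22 kHz.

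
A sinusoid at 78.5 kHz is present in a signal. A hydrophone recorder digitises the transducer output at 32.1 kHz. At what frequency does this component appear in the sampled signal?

14.3 kHz

78.5 kHz mod fs = 14.3 kHz.
14.3 kHz ≤ fs/2 = 16.05 kHz, appears at 14.3 kHz.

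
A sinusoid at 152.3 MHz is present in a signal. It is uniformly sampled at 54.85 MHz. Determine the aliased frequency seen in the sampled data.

152.3 MHz mod fs = 42.6 MHz.
42.6 MHz > fs/2 = 27.425 MHz, folds to fs − 42.6 MHz = 12.25 MHz.

12.25 MHz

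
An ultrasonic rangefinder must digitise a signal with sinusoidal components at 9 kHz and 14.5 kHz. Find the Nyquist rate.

29 kHz

Highest-frequency component: 14.5 kHz.
Nyquist rate = 2 × 14.5 kHz = 29 kHz.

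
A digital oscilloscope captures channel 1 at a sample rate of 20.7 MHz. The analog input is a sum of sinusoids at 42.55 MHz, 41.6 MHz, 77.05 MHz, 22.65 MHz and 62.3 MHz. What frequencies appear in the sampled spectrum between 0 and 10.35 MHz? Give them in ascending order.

fs/2 = 10.35 MHz.
42.55 MHz mod fs = 1.15 MHz.
1.15 MHz ≤ fs/2 = 10.35 MHz, appears at 1.15 MHz.
41.6 MHz mod fs = 0.2 MHz.
0.2 MHz ≤ fs/2 = 10.35 MHz, appears at 0.2 MHz.
77.05 MHz mod fs = 14.95 MHz.
14.95 MHz > fs/2 = 10.35 MHz, folds to fs − 14.95 MHz = 5.75 MHz.
22.65 MHz mod fs = 1.95 MHz.
1.95 MHz ≤ fs/2 = 10.35 MHz, appears at 1.95 MHz.
62.3 MHz mod fs = 0.2 MHz.
0.2 MHz ≤ fs/2 = 10.35 MHz, appears at 0.2 MHz.
Distinct values: {0.2 MHz, 1.15 MHz, 1.95 MHz, 5.75 MHz}.

0.2 MHz, 1.15 MHz, 1.95 MHz, 5.75 MHz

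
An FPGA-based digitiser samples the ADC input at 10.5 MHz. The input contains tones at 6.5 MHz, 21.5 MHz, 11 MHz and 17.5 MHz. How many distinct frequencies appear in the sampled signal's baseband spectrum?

fs/2 = 5.25 MHz.
6.5 MHz > fs/2 = 5.25 MHz, folds to fs − 6.5 MHz = 4 MHz.
21.5 MHz mod fs = 0.5 MHz.
0.5 MHz ≤ fs/2 = 5.25 MHz, appears at 0.5 MHz.
11 MHz mod fs = 0.5 MHz.
0.5 MHz ≤ fs/2 = 5.25 MHz, appears at 0.5 MHz.
17.5 MHz mod fs = 7 MHz.
7 MHz > fs/2 = 5.25 MHz, folds to fs − 7 MHz = 3.5 MHz.
Distinct values: {0.5 MHz, 3.5 MHz, 4 MHz} → 3.

3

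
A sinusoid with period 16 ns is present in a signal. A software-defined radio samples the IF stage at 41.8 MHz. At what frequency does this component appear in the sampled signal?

T = 16 ns → f = 1/T = 62.5 MHz.
62.5 MHz mod fs = 20.7 MHz.
20.7 MHz ≤ fs/2 = 20.9 MHz, appears at 20.7 MHz.

20.7 MHz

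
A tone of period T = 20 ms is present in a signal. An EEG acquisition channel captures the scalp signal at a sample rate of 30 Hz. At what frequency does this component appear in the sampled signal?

T = 20 ms → f = 1/T = 50 Hz.
50 Hz mod fs = 20 Hz.
20 Hz > fs/2 = 15 Hz, folds to fs − 20 Hz = 10 Hz.

10 Hz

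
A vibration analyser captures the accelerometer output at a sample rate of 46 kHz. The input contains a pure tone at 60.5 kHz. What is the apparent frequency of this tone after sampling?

60.5 kHz mod fs = 14.5 kHz.
14.5 kHz ≤ fs/2 = 23 kHz, appears at 14.5 kHz.

14.5 kHz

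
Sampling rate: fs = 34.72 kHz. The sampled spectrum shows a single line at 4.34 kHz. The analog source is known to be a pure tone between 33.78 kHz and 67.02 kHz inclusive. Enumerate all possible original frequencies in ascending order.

39.06 kHz, 65.1 kHz

Frequencies that alias to 4.34 kHz are k·fs ± 4.34 kHz for integer k ≥ 0.
k=0: 4.34 kHz.
k=1: 30.38 kHz, 39.06 kHz.
k=2: 65.1 kHz, 73.78 kHz.
k=3: 99.82 kHz, 108.5 kHz.
Within [33.78 kHz, 67.02 kHz]: 39.06 kHz, 65.1 kHz.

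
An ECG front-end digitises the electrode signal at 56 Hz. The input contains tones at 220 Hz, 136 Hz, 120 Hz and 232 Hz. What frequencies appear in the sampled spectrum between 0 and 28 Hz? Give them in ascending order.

fs/2 = 28 Hz.
220 Hz mod fs = 52 Hz.
52 Hz > fs/2 = 28 Hz, folds to fs − 52 Hz = 4 Hz.
136 Hz mod fs = 24 Hz.
24 Hz ≤ fs/2 = 28 Hz, appears at 24 Hz.
120 Hz mod fs = 8 Hz.
8 Hz ≤ fs/2 = 28 Hz, appears at 8 Hz.
232 Hz mod fs = 8 Hz.
8 Hz ≤ fs/2 = 28 Hz, appears at 8 Hz.
Distinct values: {4 Hz, 8 Hz, 24 Hz}.

4 Hz, 8 Hz, 24 Hz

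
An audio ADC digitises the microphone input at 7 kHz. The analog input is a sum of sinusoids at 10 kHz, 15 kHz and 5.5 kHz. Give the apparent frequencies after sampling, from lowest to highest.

fs/2 = 3.5 kHz.
10 kHz mod fs = 3 kHz.
3 kHz ≤ fs/2 = 3.5 kHz, appears at 3 kHz.
15 kHz mod fs = 1 kHz.
1 kHz ≤ fs/2 = 3.5 kHz, appears at 1 kHz.
5.5 kHz > fs/2 = 3.5 kHz, folds to fs − 5.5 kHz = 1.5 kHz.
Distinct values: {1 kHz, 1.5 kHz, 3 kHz}.

1 kHz, 1.5 kHz, 3 kHz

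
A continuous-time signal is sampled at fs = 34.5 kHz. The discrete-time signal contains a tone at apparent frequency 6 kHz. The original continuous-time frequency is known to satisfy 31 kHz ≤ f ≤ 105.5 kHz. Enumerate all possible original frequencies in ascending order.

40.5 kHz, 63 kHz, 75 kHz, 97.5 kHz

Frequencies that alias to 6 kHz are k·fs ± 6 kHz for integer k ≥ 0.
k=0: 6 kHz.
k=1: 28.5 kHz, 40.5 kHz.
k=2: 63 kHz, 75 kHz.
k=3: 97.5 kHz, 109.5 kHz.
k=4: 132 kHz, 144 kHz.
Within [31 kHz, 105.5 kHz]: 40.5 kHz, 63 kHz, 75 kHz, 97.5 kHz.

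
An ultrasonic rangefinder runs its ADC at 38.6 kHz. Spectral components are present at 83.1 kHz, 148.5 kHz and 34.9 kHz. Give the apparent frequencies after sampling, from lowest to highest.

3.7 kHz, 5.9 kHz

fs/2 = 19.3 kHz.
83.1 kHz mod fs = 5.9 kHz.
5.9 kHz ≤ fs/2 = 19.3 kHz, appears at 5.9 kHz.
148.5 kHz mod fs = 32.7 kHz.
32.7 kHz > fs/2 = 19.3 kHz, folds to fs − 32.7 kHz = 5.9 kHz.
34.9 kHz > fs/2 = 19.3 kHz, folds to fs − 34.9 kHz = 3.7 kHz.
Distinct values: {3.7 kHz, 5.9 kHz}.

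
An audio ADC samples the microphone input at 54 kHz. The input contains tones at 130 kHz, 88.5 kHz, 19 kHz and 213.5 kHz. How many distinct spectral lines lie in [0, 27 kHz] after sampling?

fs/2 = 27 kHz.
130 kHz mod fs = 22 kHz.
22 kHz ≤ fs/2 = 27 kHz, appears at 22 kHz.
88.5 kHz mod fs = 34.5 kHz.
34.5 kHz > fs/2 = 27 kHz, folds to fs − 34.5 kHz = 19.5 kHz.
19 kHz ≤ fs/2 = 27 kHz, passes unchanged.
213.5 kHz mod fs = 51.5 kHz.
51.5 kHz > fs/2 = 27 kHz, folds to fs − 51.5 kHz = 2.5 kHz.
Distinct values: {2.5 kHz, 19 kHz, 19.5 kHz, 22 kHz} → 4.

4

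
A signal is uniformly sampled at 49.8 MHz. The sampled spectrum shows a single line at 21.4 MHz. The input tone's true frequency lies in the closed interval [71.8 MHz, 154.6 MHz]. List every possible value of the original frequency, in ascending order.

78.2 MHz, 121 MHz, 128 MHz

Frequencies that alias to 21.4 MHz are k·fs ± 21.4 MHz for integer k ≥ 0.
k=0: 21.4 MHz.
k=1: 28.4 MHz, 71.2 MHz.
k=2: 78.2 MHz, 121 MHz.
k=3: 128 MHz, 170.8 MHz.
k=4: 177.8 MHz, 220.6 MHz.
Within [71.8 MHz, 154.6 MHz]: 78.2 MHz, 121 MHz, 128 MHz.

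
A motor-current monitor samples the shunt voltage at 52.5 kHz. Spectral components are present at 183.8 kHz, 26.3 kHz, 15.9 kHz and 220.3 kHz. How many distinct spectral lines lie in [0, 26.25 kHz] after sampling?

3

fs/2 = 26.25 kHz.
183.8 kHz mod fs = 26.3 kHz.
26.3 kHz > fs/2 = 26.25 kHz, folds to fs − 26.3 kHz = 26.2 kHz.
26.3 kHz > fs/2 = 26.25 kHz, folds to fs − 26.3 kHz = 26.2 kHz.
15.9 kHz ≤ fs/2 = 26.25 kHz, passes unchanged.
220.3 kHz mod fs = 10.3 kHz.
10.3 kHz ≤ fs/2 = 26.25 kHz, appears at 10.3 kHz.
Distinct values: {10.3 kHz, 15.9 kHz, 26.2 kHz} → 3.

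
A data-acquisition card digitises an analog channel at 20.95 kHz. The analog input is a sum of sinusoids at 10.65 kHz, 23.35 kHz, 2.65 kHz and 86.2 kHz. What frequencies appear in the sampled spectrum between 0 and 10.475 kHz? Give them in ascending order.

fs/2 = 10.475 kHz.
10.65 kHz > fs/2 = 10.475 kHz, folds to fs − 10.65 kHz = 10.3 kHz.
23.35 kHz mod fs = 2.4 kHz.
2.4 kHz ≤ fs/2 = 10.475 kHz, appears at 2.4 kHz.
2.65 kHz ≤ fs/2 = 10.475 kHz, passes unchanged.
86.2 kHz mod fs = 2.4 kHz.
2.4 kHz ≤ fs/2 = 10.475 kHz, appears at 2.4 kHz.
Distinct values: {2.4 kHz, 2.65 kHz, 10.3 kHz}.

2.4 kHz, 2.65 kHz, 10.3 kHz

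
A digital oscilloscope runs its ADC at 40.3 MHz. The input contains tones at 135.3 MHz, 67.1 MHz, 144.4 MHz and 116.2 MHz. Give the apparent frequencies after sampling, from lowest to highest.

4.7 MHz, 13.5 MHz, 14.4 MHz, 16.8 MHz

fs/2 = 20.15 MHz.
135.3 MHz mod fs = 14.4 MHz.
14.4 MHz ≤ fs/2 = 20.15 MHz, appears at 14.4 MHz.
67.1 MHz mod fs = 26.8 MHz.
26.8 MHz > fs/2 = 20.15 MHz, folds to fs − 26.8 MHz = 13.5 MHz.
144.4 MHz mod fs = 23.5 MHz.
23.5 MHz > fs/2 = 20.15 MHz, folds to fs − 23.5 MHz = 16.8 MHz.
116.2 MHz mod fs = 35.6 MHz.
35.6 MHz > fs/2 = 20.15 MHz, folds to fs − 35.6 MHz = 4.7 MHz.
Distinct values: {4.7 MHz, 13.5 MHz, 14.4 MHz, 16.8 MHz}.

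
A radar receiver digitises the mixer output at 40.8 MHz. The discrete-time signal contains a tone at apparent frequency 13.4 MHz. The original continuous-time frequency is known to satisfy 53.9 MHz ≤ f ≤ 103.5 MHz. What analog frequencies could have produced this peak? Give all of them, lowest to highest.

Frequencies that alias to 13.4 MHz are k·fs ± 13.4 MHz for integer k ≥ 0.
k=0: 13.4 MHz.
k=1: 27.4 MHz, 54.2 MHz.
k=2: 68.2 MHz, 95 MHz.
k=3: 109 MHz, 135.8 MHz.
Within [53.9 MHz, 103.5 MHz]: 54.2 MHz, 68.2 MHz, 95 MHz.

54.2 MHz, 68.2 MHz, 95 MHz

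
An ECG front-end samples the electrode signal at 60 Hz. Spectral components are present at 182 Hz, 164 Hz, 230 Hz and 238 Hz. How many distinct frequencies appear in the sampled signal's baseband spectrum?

3

fs/2 = 30 Hz.
182 Hz mod fs = 2 Hz.
2 Hz ≤ fs/2 = 30 Hz, appears at 2 Hz.
164 Hz mod fs = 44 Hz.
44 Hz > fs/2 = 30 Hz, folds to fs − 44 Hz = 16 Hz.
230 Hz mod fs = 50 Hz.
50 Hz > fs/2 = 30 Hz, folds to fs − 50 Hz = 10 Hz.
238 Hz mod fs = 58 Hz.
58 Hz > fs/2 = 30 Hz, folds to fs − 58 Hz = 2 Hz.
Distinct values: {2 Hz, 10 Hz, 16 Hz} → 3.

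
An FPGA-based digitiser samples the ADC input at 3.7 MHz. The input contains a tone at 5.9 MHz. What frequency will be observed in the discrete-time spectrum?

5.9 MHz mod fs = 2.2 MHz.
2.2 MHz > fs/2 = 1.85 MHz, folds to fs − 2.2 MHz = 1.5 MHz.

1.5 MHz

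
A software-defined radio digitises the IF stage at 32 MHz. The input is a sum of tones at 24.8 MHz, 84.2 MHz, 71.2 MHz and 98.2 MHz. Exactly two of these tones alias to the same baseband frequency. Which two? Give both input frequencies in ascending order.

24.8 MHz, 71.2 MHz

fs/2 = 16 MHz.
24.8 MHz > fs/2 = 16 MHz, folds to fs − 24.8 MHz = 7.2 MHz.
84.2 MHz mod fs = 20.2 MHz.
20.2 MHz > fs/2 = 16 MHz, folds to fs − 20.2 MHz = 11.8 MHz.
71.2 MHz mod fs = 7.2 MHz.
7.2 MHz ≤ fs/2 = 16 MHz, appears at 7.2 MHz.
98.2 MHz mod fs = 2.2 MHz.
2.2 MHz ≤ fs/2 = 16 MHz, appears at 2.2 MHz.
24.8 MHz and 71.2 MHz both map to 7.2 MHz.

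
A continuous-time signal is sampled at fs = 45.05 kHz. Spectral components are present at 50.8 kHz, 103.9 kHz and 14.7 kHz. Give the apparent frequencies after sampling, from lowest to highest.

fs/2 = 22.525 kHz.
50.8 kHz mod fs = 5.75 kHz.
5.75 kHz ≤ fs/2 = 22.525 kHz, appears at 5.75 kHz.
103.9 kHz mod fs = 13.8 kHz.
13.8 kHz ≤ fs/2 = 22.525 kHz, appears at 13.8 kHz.
14.7 kHz ≤ fs/2 = 22.525 kHz, passes unchanged.
Distinct values: {5.75 kHz, 13.8 kHz, 14.7 kHz}.

5.75 kHz, 13.8 kHz, 14.7 kHz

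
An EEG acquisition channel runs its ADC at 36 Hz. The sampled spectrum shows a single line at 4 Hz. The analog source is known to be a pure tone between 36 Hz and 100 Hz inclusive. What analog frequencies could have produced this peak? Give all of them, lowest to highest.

40 Hz, 68 Hz, 76 Hz

Frequencies that alias to 4 Hz are k·fs ± 4 Hz for integer k ≥ 0.
k=0: 4 Hz.
k=1: 32 Hz, 40 Hz.
k=2: 68 Hz, 76 Hz.
k=3: 104 Hz, 112 Hz.
Within [36 Hz, 100 Hz]: 40 Hz, 68 Hz, 76 Hz.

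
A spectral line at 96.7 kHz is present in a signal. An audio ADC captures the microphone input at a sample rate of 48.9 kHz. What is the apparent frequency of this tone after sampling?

96.7 kHz mod fs = 47.8 kHz.
47.8 kHz > fs/2 = 24.45 kHz, folds to fs − 47.8 kHz = 1.1 kHz.

1.1 kHz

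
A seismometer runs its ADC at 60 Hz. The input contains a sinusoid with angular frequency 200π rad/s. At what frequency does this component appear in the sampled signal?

ω = 200π rad/s → f = ω/(2π) = 100 Hz.
100 Hz mod fs = 40 Hz.
40 Hz > fs/2 = 30 Hz, folds to fs − 40 Hz = 20 Hz.

20 Hz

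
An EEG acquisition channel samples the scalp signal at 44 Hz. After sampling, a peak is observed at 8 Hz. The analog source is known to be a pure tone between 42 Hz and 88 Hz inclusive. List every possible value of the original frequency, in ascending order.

Frequencies that alias to 8 Hz are k·fs ± 8 Hz for integer k ≥ 0.
k=0: 8 Hz.
k=1: 36 Hz, 52 Hz.
k=2: 80 Hz, 96 Hz.
k=3: 124 Hz, 140 Hz.
Within [42 Hz, 88 Hz]: 52 Hz, 80 Hz.

52 Hz, 80 Hz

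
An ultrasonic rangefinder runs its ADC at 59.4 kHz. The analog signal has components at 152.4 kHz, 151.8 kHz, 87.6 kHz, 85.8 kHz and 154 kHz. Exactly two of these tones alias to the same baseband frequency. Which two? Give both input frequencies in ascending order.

fs/2 = 29.7 kHz.
152.4 kHz mod fs = 33.6 kHz.
33.6 kHz > fs/2 = 29.7 kHz, folds to fs − 33.6 kHz = 25.8 kHz.
151.8 kHz mod fs = 33 kHz.
33 kHz > fs/2 = 29.7 kHz, folds to fs − 33 kHz = 26.4 kHz.
87.6 kHz mod fs = 28.2 kHz.
28.2 kHz ≤ fs/2 = 29.7 kHz, appears at 28.2 kHz.
85.8 kHz mod fs = 26.4 kHz.
26.4 kHz ≤ fs/2 = 29.7 kHz, appears at 26.4 kHz.
154 kHz mod fs = 35.2 kHz.
35.2 kHz > fs/2 = 29.7 kHz, folds to fs − 35.2 kHz = 24.2 kHz.
85.8 kHz and 151.8 kHz both map to 26.4 kHz.

85.8 kHz, 151.8 kHz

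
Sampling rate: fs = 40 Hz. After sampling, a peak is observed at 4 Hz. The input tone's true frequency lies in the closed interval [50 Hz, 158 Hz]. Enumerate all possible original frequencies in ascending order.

Frequencies that alias to 4 Hz are k·fs ± 4 Hz for integer k ≥ 0.
k=0: 4 Hz.
k=1: 36 Hz, 44 Hz.
k=2: 76 Hz, 84 Hz.
k=3: 116 Hz, 124 Hz.
k=4: 156 Hz, 164 Hz.
k=5: 196 Hz, 204 Hz.
Within [50 Hz, 158 Hz]: 76 Hz, 84 Hz, 116 Hz, 124 Hz, 156 Hz.

76 Hz, 84 Hz, 116 Hz, 124 Hz, 156 Hz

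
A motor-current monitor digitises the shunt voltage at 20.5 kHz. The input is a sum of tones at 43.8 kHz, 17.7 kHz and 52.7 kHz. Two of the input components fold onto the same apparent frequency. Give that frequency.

2.8 kHz

fs/2 = 10.25 kHz.
43.8 kHz mod fs = 2.8 kHz.
2.8 kHz ≤ fs/2 = 10.25 kHz, appears at 2.8 kHz.
17.7 kHz > fs/2 = 10.25 kHz, folds to fs − 17.7 kHz = 2.8 kHz.
52.7 kHz mod fs = 11.7 kHz.
11.7 kHz > fs/2 = 10.25 kHz, folds to fs − 11.7 kHz = 8.8 kHz.
17.7 kHz and 43.8 kHz both map to 2.8 kHz.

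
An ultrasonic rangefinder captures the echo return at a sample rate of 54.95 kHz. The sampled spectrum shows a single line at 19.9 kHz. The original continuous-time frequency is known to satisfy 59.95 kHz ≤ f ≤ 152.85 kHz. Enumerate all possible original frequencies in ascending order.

74.85 kHz, 90 kHz, 129.8 kHz, 144.95 kHz

Frequencies that alias to 19.9 kHz are k·fs ± 19.9 kHz for integer k ≥ 0.
k=0: 19.9 kHz.
k=1: 35.05 kHz, 74.85 kHz.
k=2: 90 kHz, 129.8 kHz.
k=3: 144.95 kHz, 184.75 kHz.
k=4: 199.9 kHz, 239.7 kHz.
Within [59.95 kHz, 152.85 kHz]: 74.85 kHz, 90 kHz, 129.8 kHz, 144.95 kHz.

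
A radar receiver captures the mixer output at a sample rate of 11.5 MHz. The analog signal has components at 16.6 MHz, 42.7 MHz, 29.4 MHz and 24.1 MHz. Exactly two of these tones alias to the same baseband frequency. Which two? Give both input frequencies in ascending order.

16.6 MHz, 29.4 MHz

fs/2 = 5.75 MHz.
16.6 MHz mod fs = 5.1 MHz.
5.1 MHz ≤ fs/2 = 5.75 MHz, appears at 5.1 MHz.
42.7 MHz mod fs = 8.2 MHz.
8.2 MHz > fs/2 = 5.75 MHz, folds to fs − 8.2 MHz = 3.3 MHz.
29.4 MHz mod fs = 6.4 MHz.
6.4 MHz > fs/2 = 5.75 MHz, folds to fs − 6.4 MHz = 5.1 MHz.
24.1 MHz mod fs = 1.1 MHz.
1.1 MHz ≤ fs/2 = 5.75 MHz, appears at 1.1 MHz.
16.6 MHz and 29.4 MHz both map to 5.1 MHz.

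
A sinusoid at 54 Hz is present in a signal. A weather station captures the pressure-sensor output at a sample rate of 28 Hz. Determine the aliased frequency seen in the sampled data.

54 Hz mod fs = 26 Hz.
26 Hz > fs/2 = 14 Hz, folds to fs − 26 Hz = 2 Hz.

2 Hz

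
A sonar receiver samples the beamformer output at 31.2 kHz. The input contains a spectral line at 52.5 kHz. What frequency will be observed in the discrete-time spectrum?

52.5 kHz mod fs = 21.3 kHz.
21.3 kHz > fs/2 = 15.6 kHz, folds to fs − 21.3 kHz = 9.9 kHz.

9.9 kHz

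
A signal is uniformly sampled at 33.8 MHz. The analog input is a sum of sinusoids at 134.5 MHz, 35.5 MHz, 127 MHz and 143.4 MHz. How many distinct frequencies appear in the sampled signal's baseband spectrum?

fs/2 = 16.9 MHz.
134.5 MHz mod fs = 33.1 MHz.
33.1 MHz > fs/2 = 16.9 MHz, folds to fs − 33.1 MHz = 0.7 MHz.
35.5 MHz mod fs = 1.7 MHz.
1.7 MHz ≤ fs/2 = 16.9 MHz, appears at 1.7 MHz.
127 MHz mod fs = 25.6 MHz.
25.6 MHz > fs/2 = 16.9 MHz, folds to fs − 25.6 MHz = 8.2 MHz.
143.4 MHz mod fs = 8.2 MHz.
8.2 MHz ≤ fs/2 = 16.9 MHz, appears at 8.2 MHz.
Distinct values: {0.7 MHz, 1.7 MHz, 8.2 MHz} → 3.

3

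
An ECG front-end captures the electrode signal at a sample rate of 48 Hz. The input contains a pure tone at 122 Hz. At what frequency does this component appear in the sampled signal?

122 Hz mod fs = 26 Hz.
26 Hz > fs/2 = 24 Hz, folds to fs − 26 Hz = 22 Hz.

22 Hz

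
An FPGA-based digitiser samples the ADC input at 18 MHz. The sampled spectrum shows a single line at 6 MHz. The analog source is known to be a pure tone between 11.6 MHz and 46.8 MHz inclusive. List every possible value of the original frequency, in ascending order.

Frequencies that alias to 6 MHz are k·fs ± 6 MHz for integer k ≥ 0.
k=0: 6 MHz.
k=1: 12 MHz, 24 MHz.
k=2: 30 MHz, 42 MHz.
k=3: 48 MHz, 60 MHz.
Within [11.6 MHz, 46.8 MHz]: 12 MHz, 24 MHz, 30 MHz, 42 MHz.

12 MHz, 24 MHz, 30 MHz, 42 MHz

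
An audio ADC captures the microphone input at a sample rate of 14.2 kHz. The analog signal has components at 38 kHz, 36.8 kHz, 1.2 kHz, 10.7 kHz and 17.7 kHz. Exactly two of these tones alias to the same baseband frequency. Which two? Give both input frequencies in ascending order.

10.7 kHz, 17.7 kHz

fs/2 = 7.1 kHz.
38 kHz mod fs = 9.6 kHz.
9.6 kHz > fs/2 = 7.1 kHz, folds to fs − 9.6 kHz = 4.6 kHz.
36.8 kHz mod fs = 8.4 kHz.
8.4 kHz > fs/2 = 7.1 kHz, folds to fs − 8.4 kHz = 5.8 kHz.
1.2 kHz ≤ fs/2 = 7.1 kHz, passes unchanged.
10.7 kHz > fs/2 = 7.1 kHz, folds to fs − 10.7 kHz = 3.5 kHz.
17.7 kHz mod fs = 3.5 kHz.
3.5 kHz ≤ fs/2 = 7.1 kHz, appears at 3.5 kHz.
10.7 kHz and 17.7 kHz both map to 3.5 kHz.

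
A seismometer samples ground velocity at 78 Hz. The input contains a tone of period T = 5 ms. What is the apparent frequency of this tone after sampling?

T = 5 ms → f = 1/T = 200 Hz.
200 Hz mod fs = 44 Hz.
44 Hz > fs/2 = 39 Hz, folds to fs − 44 Hz = 34 Hz.

34 Hz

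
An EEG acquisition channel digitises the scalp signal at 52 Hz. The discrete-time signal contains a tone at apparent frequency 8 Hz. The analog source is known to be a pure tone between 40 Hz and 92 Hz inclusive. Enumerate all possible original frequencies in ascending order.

44 Hz, 60 Hz

Frequencies that alias to 8 Hz are k·fs ± 8 Hz for integer k ≥ 0.
k=0: 8 Hz.
k=1: 44 Hz, 60 Hz.
k=2: 96 Hz, 112 Hz.
Within [40 Hz, 92 Hz]: 44 Hz, 60 Hz.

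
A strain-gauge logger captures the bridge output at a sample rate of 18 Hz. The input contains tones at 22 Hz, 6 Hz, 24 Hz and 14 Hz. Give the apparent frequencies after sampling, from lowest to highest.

fs/2 = 9 Hz.
22 Hz mod fs = 4 Hz.
4 Hz ≤ fs/2 = 9 Hz, appears at 4 Hz.
6 Hz ≤ fs/2 = 9 Hz, passes unchanged.
24 Hz mod fs = 6 Hz.
6 Hz ≤ fs/2 = 9 Hz, appears at 6 Hz.
14 Hz > fs/2 = 9 Hz, folds to fs − 14 Hz = 4 Hz.
Distinct values: {4 Hz, 6 Hz}.

4 Hz, 6 Hz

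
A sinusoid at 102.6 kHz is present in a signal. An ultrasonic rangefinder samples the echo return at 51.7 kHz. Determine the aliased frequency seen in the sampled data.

0.8 kHz

102.6 kHz mod fs = 50.9 kHz.
50.9 kHz > fs/2 = 25.85 kHz, folds to fs − 50.9 kHz = 0.8 kHz.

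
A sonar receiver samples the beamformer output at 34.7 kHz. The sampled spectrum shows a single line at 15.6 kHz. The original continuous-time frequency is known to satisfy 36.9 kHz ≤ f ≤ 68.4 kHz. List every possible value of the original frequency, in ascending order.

50.3 kHz, 53.8 kHz

Frequencies that alias to 15.6 kHz are k·fs ± 15.6 kHz for integer k ≥ 0.
k=0: 15.6 kHz.
k=1: 19.1 kHz, 50.3 kHz.
k=2: 53.8 kHz, 85 kHz.
k=3: 88.5 kHz, 119.7 kHz.
Within [36.9 kHz, 68.4 kHz]: 50.3 kHz, 53.8 kHz.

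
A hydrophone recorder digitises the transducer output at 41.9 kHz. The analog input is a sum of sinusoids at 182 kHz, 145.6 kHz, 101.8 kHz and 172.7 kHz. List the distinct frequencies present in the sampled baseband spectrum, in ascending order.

5.1 kHz, 14.4 kHz, 18 kHz, 19.9 kHz

fs/2 = 20.95 kHz.
182 kHz mod fs = 14.4 kHz.
14.4 kHz ≤ fs/2 = 20.95 kHz, appears at 14.4 kHz.
145.6 kHz mod fs = 19.9 kHz.
19.9 kHz ≤ fs/2 = 20.95 kHz, appears at 19.9 kHz.
101.8 kHz mod fs = 18 kHz.
18 kHz ≤ fs/2 = 20.95 kHz, appears at 18 kHz.
172.7 kHz mod fs = 5.1 kHz.
5.1 kHz ≤ fs/2 = 20.95 kHz, appears at 5.1 kHz.
Distinct values: {5.1 kHz, 14.4 kHz, 18 kHz, 19.9 kHz}.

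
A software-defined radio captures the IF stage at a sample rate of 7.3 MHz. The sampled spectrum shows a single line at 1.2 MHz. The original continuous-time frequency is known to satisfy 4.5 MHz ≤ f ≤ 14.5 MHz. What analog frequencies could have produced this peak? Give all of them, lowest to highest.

Frequencies that alias to 1.2 MHz are k·fs ± 1.2 MHz for integer k ≥ 0.
k=0: 1.2 MHz.
k=1: 6.1 MHz, 8.5 MHz.
k=2: 13.4 MHz, 15.8 MHz.
k=3: 20.7 MHz, 23.1 MHz.
Within [4.5 MHz, 14.5 MHz]: 6.1 MHz, 8.5 MHz, 13.4 MHz.

6.1 MHz, 8.5 MHz, 13.4 MHz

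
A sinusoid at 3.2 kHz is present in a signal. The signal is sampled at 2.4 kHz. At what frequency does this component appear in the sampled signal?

3.2 kHz mod fs = 0.8 kHz.
0.8 kHz ≤ fs/2 = 1.2 kHz, appears at 0.8 kHz.

0.8 kHz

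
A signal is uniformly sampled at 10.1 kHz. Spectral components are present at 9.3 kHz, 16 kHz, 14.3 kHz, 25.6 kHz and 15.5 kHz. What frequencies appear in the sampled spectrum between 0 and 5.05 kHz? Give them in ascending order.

fs/2 = 5.05 kHz.
9.3 kHz > fs/2 = 5.05 kHz, folds to fs − 9.3 kHz = 0.8 kHz.
16 kHz mod fs = 5.9 kHz.
5.9 kHz > fs/2 = 5.05 kHz, folds to fs − 5.9 kHz = 4.2 kHz.
14.3 kHz mod fs = 4.2 kHz.
4.2 kHz ≤ fs/2 = 5.05 kHz, appears at 4.2 kHz.
25.6 kHz mod fs = 5.4 kHz.
5.4 kHz > fs/2 = 5.05 kHz, folds to fs − 5.4 kHz = 4.7 kHz.
15.5 kHz mod fs = 5.4 kHz.
5.4 kHz > fs/2 = 5.05 kHz, folds to fs − 5.4 kHz = 4.7 kHz.
Distinct values: {0.8 kHz, 4.2 kHz, 4.7 kHz}.

0.8 kHz, 4.2 kHz, 4.7 kHz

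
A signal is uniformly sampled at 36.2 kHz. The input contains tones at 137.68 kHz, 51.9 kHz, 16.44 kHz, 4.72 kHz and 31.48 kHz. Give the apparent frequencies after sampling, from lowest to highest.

4.72 kHz, 7.12 kHz, 15.7 kHz, 16.44 kHz

fs/2 = 18.1 kHz.
137.68 kHz mod fs = 29.08 kHz.
29.08 kHz > fs/2 = 18.1 kHz, folds to fs − 29.08 kHz = 7.12 kHz.
51.9 kHz mod fs = 15.7 kHz.
15.7 kHz ≤ fs/2 = 18.1 kHz, appears at 15.7 kHz.
16.44 kHz ≤ fs/2 = 18.1 kHz, passes unchanged.
4.72 kHz ≤ fs/2 = 18.1 kHz, passes unchanged.
31.48 kHz > fs/2 = 18.1 kHz, folds to fs − 31.48 kHz = 4.72 kHz.
Distinct values: {4.72 kHz, 7.12 kHz, 15.7 kHz, 16.44 kHz}.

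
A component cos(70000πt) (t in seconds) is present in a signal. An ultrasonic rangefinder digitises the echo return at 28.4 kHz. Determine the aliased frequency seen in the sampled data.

ω = 70000π rad/s → f = ω/(2π) = 35000 Hz = 35 kHz.
35 kHz mod fs = 6.6 kHz.
6.6 kHz ≤ fs/2 = 14.2 kHz, appears at 6.6 kHz.

6.6 kHz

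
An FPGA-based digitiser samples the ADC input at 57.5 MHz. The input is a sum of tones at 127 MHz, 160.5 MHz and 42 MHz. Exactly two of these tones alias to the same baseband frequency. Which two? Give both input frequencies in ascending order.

127 MHz, 160.5 MHz

fs/2 = 28.75 MHz.
127 MHz mod fs = 12 MHz.
12 MHz ≤ fs/2 = 28.75 MHz, appears at 12 MHz.
160.5 MHz mod fs = 45.5 MHz.
45.5 MHz > fs/2 = 28.75 MHz, folds to fs − 45.5 MHz = 12 MHz.
42 MHz > fs/2 = 28.75 MHz, folds to fs − 42 MHz = 15.5 MHz.
127 MHz and 160.5 MHz both map to 12 MHz.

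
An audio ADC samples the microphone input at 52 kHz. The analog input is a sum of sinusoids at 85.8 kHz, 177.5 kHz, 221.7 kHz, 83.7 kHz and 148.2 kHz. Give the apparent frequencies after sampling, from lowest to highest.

fs/2 = 26 kHz.
85.8 kHz mod fs = 33.8 kHz.
33.8 kHz > fs/2 = 26 kHz, folds to fs − 33.8 kHz = 18.2 kHz.
177.5 kHz mod fs = 21.5 kHz.
21.5 kHz ≤ fs/2 = 26 kHz, appears at 21.5 kHz.
221.7 kHz mod fs = 13.7 kHz.
13.7 kHz ≤ fs/2 = 26 kHz, appears at 13.7 kHz.
83.7 kHz mod fs = 31.7 kHz.
31.7 kHz > fs/2 = 26 kHz, folds to fs − 31.7 kHz = 20.3 kHz.
148.2 kHz mod fs = 44.2 kHz.
44.2 kHz > fs/2 = 26 kHz, folds to fs − 44.2 kHz = 7.8 kHz.
Distinct values: {7.8 kHz, 13.7 kHz, 18.2 kHz, 20.3 kHz, 21.5 kHz}.

7.8 kHz, 13.7 kHz, 18.2 kHz, 20.3 kHz, 21.5 kHz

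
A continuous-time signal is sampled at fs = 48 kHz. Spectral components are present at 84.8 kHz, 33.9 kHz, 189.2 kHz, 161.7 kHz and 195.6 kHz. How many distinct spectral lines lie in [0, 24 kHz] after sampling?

5

fs/2 = 24 kHz.
84.8 kHz mod fs = 36.8 kHz.
36.8 kHz > fs/2 = 24 kHz, folds to fs − 36.8 kHz = 11.2 kHz.
33.9 kHz > fs/2 = 24 kHz, folds to fs − 33.9 kHz = 14.1 kHz.
189.2 kHz mod fs = 45.2 kHz.
45.2 kHz > fs/2 = 24 kHz, folds to fs − 45.2 kHz = 2.8 kHz.
161.7 kHz mod fs = 17.7 kHz.
17.7 kHz ≤ fs/2 = 24 kHz, appears at 17.7 kHz.
195.6 kHz mod fs = 3.6 kHz.
3.6 kHz ≤ fs/2 = 24 kHz, appears at 3.6 kHz.
Distinct values: {2.8 kHz, 3.6 kHz, 11.2 kHz, 14.1 kHz, 17.7 kHz} → 5.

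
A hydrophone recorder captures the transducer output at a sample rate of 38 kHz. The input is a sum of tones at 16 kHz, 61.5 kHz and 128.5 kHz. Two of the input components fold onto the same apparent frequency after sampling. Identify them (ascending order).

61.5 kHz, 128.5 kHz

fs/2 = 19 kHz.
16 kHz ≤ fs/2 = 19 kHz, passes unchanged.
61.5 kHz mod fs = 23.5 kHz.
23.5 kHz > fs/2 = 19 kHz, folds to fs − 23.5 kHz = 14.5 kHz.
128.5 kHz mod fs = 14.5 kHz.
14.5 kHz ≤ fs/2 = 19 kHz, appears at 14.5 kHz.
61.5 kHz and 128.5 kHz both map to 14.5 kHz.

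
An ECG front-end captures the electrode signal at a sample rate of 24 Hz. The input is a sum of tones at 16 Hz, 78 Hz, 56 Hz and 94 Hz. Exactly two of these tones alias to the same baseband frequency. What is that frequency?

fs/2 = 12 Hz.
16 Hz > fs/2 = 12 Hz, folds to fs − 16 Hz = 8 Hz.
78 Hz mod fs = 6 Hz.
6 Hz ≤ fs/2 = 12 Hz, appears at 6 Hz.
56 Hz mod fs = 8 Hz.
8 Hz ≤ fs/2 = 12 Hz, appears at 8 Hz.
94 Hz mod fs = 22 Hz.
22 Hz > fs/2 = 12 Hz, folds to fs − 22 Hz = 2 Hz.
16 Hz and 56 Hz both map to 8 Hz.

8 Hz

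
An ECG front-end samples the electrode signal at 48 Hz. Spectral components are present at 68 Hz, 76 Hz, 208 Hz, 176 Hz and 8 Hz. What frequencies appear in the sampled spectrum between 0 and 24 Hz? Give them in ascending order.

8 Hz, 16 Hz, 20 Hz

fs/2 = 24 Hz.
68 Hz mod fs = 20 Hz.
20 Hz ≤ fs/2 = 24 Hz, appears at 20 Hz.
76 Hz mod fs = 28 Hz.
28 Hz > fs/2 = 24 Hz, folds to fs − 28 Hz = 20 Hz.
208 Hz mod fs = 16 Hz.
16 Hz ≤ fs/2 = 24 Hz, appears at 16 Hz.
176 Hz mod fs = 32 Hz.
32 Hz > fs/2 = 24 Hz, folds to fs − 32 Hz = 16 Hz.
8 Hz ≤ fs/2 = 24 Hz, passes unchanged.
Distinct values: {8 Hz, 16 Hz, 20 Hz}.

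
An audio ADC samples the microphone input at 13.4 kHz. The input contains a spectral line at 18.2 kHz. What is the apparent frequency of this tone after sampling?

18.2 kHz mod fs = 4.8 kHz.
4.8 kHz ≤ fs/2 = 6.7 kHz, appears at 4.8 kHz.

4.8 kHz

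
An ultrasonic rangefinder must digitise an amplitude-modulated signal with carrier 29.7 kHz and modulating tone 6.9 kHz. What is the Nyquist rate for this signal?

73.2 kHz

AM sidebands sit at fc ± fm = 22.8 kHz and 36.6 kHz.
Highest-frequency component: 36.6 kHz.
Nyquist rate = 2 × 36.6 kHz = 73.2 kHz.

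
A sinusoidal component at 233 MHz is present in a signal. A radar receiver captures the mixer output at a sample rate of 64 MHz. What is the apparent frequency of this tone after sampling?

23 MHz

233 MHz mod fs = 41 MHz.
41 MHz > fs/2 = 32 MHz, folds to fs − 41 MHz = 23 MHz.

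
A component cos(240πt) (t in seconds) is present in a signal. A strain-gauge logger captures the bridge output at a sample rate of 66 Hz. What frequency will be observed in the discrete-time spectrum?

12 Hz

ω = 240π rad/s → f = ω/(2π) = 120 Hz.
120 Hz mod fs = 54 Hz.
54 Hz > fs/2 = 33 Hz, folds to fs − 54 Hz = 12 Hz.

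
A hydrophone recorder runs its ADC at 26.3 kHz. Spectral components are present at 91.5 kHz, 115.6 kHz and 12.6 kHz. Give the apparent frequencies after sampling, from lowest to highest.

10.4 kHz, 12.6 kHz

fs/2 = 13.15 kHz.
91.5 kHz mod fs = 12.6 kHz.
12.6 kHz ≤ fs/2 = 13.15 kHz, appears at 12.6 kHz.
115.6 kHz mod fs = 10.4 kHz.
10.4 kHz ≤ fs/2 = 13.15 kHz, appears at 10.4 kHz.
12.6 kHz ≤ fs/2 = 13.15 kHz, passes unchanged.
Distinct values: {10.4 kHz, 12.6 kHz}.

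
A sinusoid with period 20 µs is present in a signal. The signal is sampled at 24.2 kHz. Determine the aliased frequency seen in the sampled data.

T = 20 µs → f = 1/T = 50 kHz.
50 kHz mod fs = 1.6 kHz.
1.6 kHz ≤ fs/2 = 12.1 kHz, appears at 1.6 kHz.

1.6 kHz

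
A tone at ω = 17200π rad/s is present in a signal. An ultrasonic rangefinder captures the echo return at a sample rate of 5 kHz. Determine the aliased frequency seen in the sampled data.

1.4 kHz

ω = 17200π rad/s → f = ω/(2π) = 8600 Hz = 8.6 kHz.
8.6 kHz mod fs = 3.6 kHz.
3.6 kHz > fs/2 = 2.5 kHz, folds to fs − 3.6 kHz = 1.4 kHz.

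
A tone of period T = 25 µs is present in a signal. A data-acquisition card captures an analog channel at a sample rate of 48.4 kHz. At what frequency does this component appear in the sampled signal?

8.4 kHz

T = 25 µs → f = 1/T = 40 kHz.
40 kHz > fs/2 = 24.2 kHz, folds to fs − 40 kHz = 8.4 kHz.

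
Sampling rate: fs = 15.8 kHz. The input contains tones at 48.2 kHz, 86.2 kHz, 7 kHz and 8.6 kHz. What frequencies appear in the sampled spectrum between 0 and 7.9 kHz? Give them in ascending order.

0.8 kHz, 7 kHz, 7.2 kHz

fs/2 = 7.9 kHz.
48.2 kHz mod fs = 0.8 kHz.
0.8 kHz ≤ fs/2 = 7.9 kHz, appears at 0.8 kHz.
86.2 kHz mod fs = 7.2 kHz.
7.2 kHz ≤ fs/2 = 7.9 kHz, appears at 7.2 kHz.
7 kHz ≤ fs/2 = 7.9 kHz, passes unchanged.
8.6 kHz > fs/2 = 7.9 kHz, folds to fs − 8.6 kHz = 7.2 kHz.
Distinct values: {0.8 kHz, 7 kHz, 7.2 kHz}.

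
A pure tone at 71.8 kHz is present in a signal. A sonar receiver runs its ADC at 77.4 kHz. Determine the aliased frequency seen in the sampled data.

5.6 kHz

71.8 kHz > fs/2 = 38.7 kHz, folds to fs − 71.8 kHz = 5.6 kHz.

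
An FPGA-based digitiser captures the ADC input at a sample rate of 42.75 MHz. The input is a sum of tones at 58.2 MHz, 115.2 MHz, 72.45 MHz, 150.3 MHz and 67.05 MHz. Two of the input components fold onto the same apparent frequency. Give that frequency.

fs/2 = 21.375 MHz.
58.2 MHz mod fs = 15.45 MHz.
15.45 MHz ≤ fs/2 = 21.375 MHz, appears at 15.45 MHz.
115.2 MHz mod fs = 29.7 MHz.
29.7 MHz > fs/2 = 21.375 MHz, folds to fs − 29.7 MHz = 13.05 MHz.
72.45 MHz mod fs = 29.7 MHz.
29.7 MHz > fs/2 = 21.375 MHz, folds to fs − 29.7 MHz = 13.05 MHz.
150.3 MHz mod fs = 22.05 MHz.
22.05 MHz > fs/2 = 21.375 MHz, folds to fs − 22.05 MHz = 20.7 MHz.
67.05 MHz mod fs = 24.3 MHz.
24.3 MHz > fs/2 = 21.375 MHz, folds to fs − 24.3 MHz = 18.45 MHz.
72.45 MHz and 115.2 MHz both map to 13.05 MHz.

13.05 MHz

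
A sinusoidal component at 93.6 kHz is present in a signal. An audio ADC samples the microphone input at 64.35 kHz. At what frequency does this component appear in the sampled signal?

29.25 kHz

93.6 kHz mod fs = 29.25 kHz.
29.25 kHz ≤ fs/2 = 32.175 kHz, appears at 29.25 kHz.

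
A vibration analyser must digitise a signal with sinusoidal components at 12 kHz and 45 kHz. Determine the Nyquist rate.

90 kHz

Highest-frequency component: 45 kHz.
Nyquist rate = 2 × 45 kHz = 90 kHz.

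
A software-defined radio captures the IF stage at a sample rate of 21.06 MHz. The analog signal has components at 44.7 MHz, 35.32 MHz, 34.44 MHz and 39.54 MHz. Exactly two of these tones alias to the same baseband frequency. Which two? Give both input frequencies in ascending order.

fs/2 = 10.53 MHz.
44.7 MHz mod fs = 2.58 MHz.
2.58 MHz ≤ fs/2 = 10.53 MHz, appears at 2.58 MHz.
35.32 MHz mod fs = 14.26 MHz.
14.26 MHz > fs/2 = 10.53 MHz, folds to fs − 14.26 MHz = 6.8 MHz.
34.44 MHz mod fs = 13.38 MHz.
13.38 MHz > fs/2 = 10.53 MHz, folds to fs − 13.38 MHz = 7.68 MHz.
39.54 MHz mod fs = 18.48 MHz.
18.48 MHz > fs/2 = 10.53 MHz, folds to fs − 18.48 MHz = 2.58 MHz.
39.54 MHz and 44.7 MHz both map to 2.58 MHz.

39.54 MHz, 44.7 MHz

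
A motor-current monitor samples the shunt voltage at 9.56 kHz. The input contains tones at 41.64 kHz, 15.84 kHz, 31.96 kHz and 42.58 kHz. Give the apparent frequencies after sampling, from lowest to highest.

fs/2 = 4.78 kHz.
41.64 kHz mod fs = 3.4 kHz.
3.4 kHz ≤ fs/2 = 4.78 kHz, appears at 3.4 kHz.
15.84 kHz mod fs = 6.28 kHz.
6.28 kHz > fs/2 = 4.78 kHz, folds to fs − 6.28 kHz = 3.28 kHz.
31.96 kHz mod fs = 3.28 kHz.
3.28 kHz ≤ fs/2 = 4.78 kHz, appears at 3.28 kHz.
42.58 kHz mod fs = 4.34 kHz.
4.34 kHz ≤ fs/2 = 4.78 kHz, appears at 4.34 kHz.
Distinct values: {3.28 kHz, 3.4 kHz, 4.34 kHz}.

3.28 kHz, 3.4 kHz, 4.34 kHz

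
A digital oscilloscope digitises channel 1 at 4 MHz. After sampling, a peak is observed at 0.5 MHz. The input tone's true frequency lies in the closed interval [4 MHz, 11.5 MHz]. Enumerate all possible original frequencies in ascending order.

Frequencies that alias to 0.5 MHz are k·fs ± 0.5 MHz for integer k ≥ 0.
k=0: 0.5 MHz.
k=1: 3.5 MHz, 4.5 MHz.
k=2: 7.5 MHz, 8.5 MHz.
k=3: 11.5 MHz, 12.5 MHz.
k=4: 15.5 MHz, 16.5 MHz.
Within [4 MHz, 11.5 MHz]: 4.5 MHz, 7.5 MHz, 8.5 MHz, 11.5 MHz.

4.5 MHz, 7.5 MHz, 8.5 MHz, 11.5 MHz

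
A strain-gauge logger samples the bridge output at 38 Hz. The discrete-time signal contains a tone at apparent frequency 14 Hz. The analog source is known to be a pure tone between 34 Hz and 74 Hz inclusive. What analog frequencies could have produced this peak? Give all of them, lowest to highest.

52 Hz, 62 Hz

Frequencies that alias to 14 Hz are k·fs ± 14 Hz for integer k ≥ 0.
k=0: 14 Hz.
k=1: 24 Hz, 52 Hz.
k=2: 62 Hz, 90 Hz.
k=3: 100 Hz, 128 Hz.
Within [34 Hz, 74 Hz]: 52 Hz, 62 Hz.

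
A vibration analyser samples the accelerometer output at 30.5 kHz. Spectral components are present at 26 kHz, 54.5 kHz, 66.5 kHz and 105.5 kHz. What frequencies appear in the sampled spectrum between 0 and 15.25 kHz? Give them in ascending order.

fs/2 = 15.25 kHz.
26 kHz > fs/2 = 15.25 kHz, folds to fs − 26 kHz = 4.5 kHz.
54.5 kHz mod fs = 24 kHz.
24 kHz > fs/2 = 15.25 kHz, folds to fs − 24 kHz = 6.5 kHz.
66.5 kHz mod fs = 5.5 kHz.
5.5 kHz ≤ fs/2 = 15.25 kHz, appears at 5.5 kHz.
105.5 kHz mod fs = 14 kHz.
14 kHz ≤ fs/2 = 15.25 kHz, appears at 14 kHz.
Distinct values: {4.5 kHz, 5.5 kHz, 6.5 kHz, 14 kHz}.

4.5 kHz, 5.5 kHz, 6.5 kHz, 14 kHz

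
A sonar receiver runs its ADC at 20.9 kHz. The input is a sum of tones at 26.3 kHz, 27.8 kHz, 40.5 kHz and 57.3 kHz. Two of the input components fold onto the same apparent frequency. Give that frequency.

5.4 kHz

fs/2 = 10.45 kHz.
26.3 kHz mod fs = 5.4 kHz.
5.4 kHz ≤ fs/2 = 10.45 kHz, appears at 5.4 kHz.
27.8 kHz mod fs = 6.9 kHz.
6.9 kHz ≤ fs/2 = 10.45 kHz, appears at 6.9 kHz.
40.5 kHz mod fs = 19.6 kHz.
19.6 kHz > fs/2 = 10.45 kHz, folds to fs − 19.6 kHz = 1.3 kHz.
57.3 kHz mod fs = 15.5 kHz.
15.5 kHz > fs/2 = 10.45 kHz, folds to fs − 15.5 kHz = 5.4 kHz.
26.3 kHz and 57.3 kHz both map to 5.4 kHz.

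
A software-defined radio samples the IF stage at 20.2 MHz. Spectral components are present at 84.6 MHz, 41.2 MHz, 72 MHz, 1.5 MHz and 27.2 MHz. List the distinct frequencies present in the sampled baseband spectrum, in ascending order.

0.8 MHz, 1.5 MHz, 3.8 MHz, 7 MHz, 8.8 MHz

fs/2 = 10.1 MHz.
84.6 MHz mod fs = 3.8 MHz.
3.8 MHz ≤ fs/2 = 10.1 MHz, appears at 3.8 MHz.
41.2 MHz mod fs = 0.8 MHz.
0.8 MHz ≤ fs/2 = 10.1 MHz, appears at 0.8 MHz.
72 MHz mod fs = 11.4 MHz.
11.4 MHz > fs/2 = 10.1 MHz, folds to fs − 11.4 MHz = 8.8 MHz.
1.5 MHz ≤ fs/2 = 10.1 MHz, passes unchanged.
27.2 MHz mod fs = 7 MHz.
7 MHz ≤ fs/2 = 10.1 MHz, appears at 7 MHz.
Distinct values: {0.8 MHz, 1.5 MHz, 3.8 MHz, 7 MHz, 8.8 MHz}.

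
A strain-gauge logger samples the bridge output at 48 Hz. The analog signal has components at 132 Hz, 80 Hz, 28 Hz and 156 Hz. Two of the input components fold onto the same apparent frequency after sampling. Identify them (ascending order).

132 Hz, 156 Hz

fs/2 = 24 Hz.
132 Hz mod fs = 36 Hz.
36 Hz > fs/2 = 24 Hz, folds to fs − 36 Hz = 12 Hz.
80 Hz mod fs = 32 Hz.
32 Hz > fs/2 = 24 Hz, folds to fs − 32 Hz = 16 Hz.
28 Hz > fs/2 = 24 Hz, folds to fs − 28 Hz = 20 Hz.
156 Hz mod fs = 12 Hz.
12 Hz ≤ fs/2 = 24 Hz, appears at 12 Hz.
132 Hz and 156 Hz both map to 12 Hz.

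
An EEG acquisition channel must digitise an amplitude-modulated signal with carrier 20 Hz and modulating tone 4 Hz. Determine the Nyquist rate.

48 Hz

AM sidebands sit at fc ± fm = 16 Hz and 24 Hz.
Highest-frequency component: 24 Hz.
Nyquist rate = 2 × 24 Hz = 48 Hz.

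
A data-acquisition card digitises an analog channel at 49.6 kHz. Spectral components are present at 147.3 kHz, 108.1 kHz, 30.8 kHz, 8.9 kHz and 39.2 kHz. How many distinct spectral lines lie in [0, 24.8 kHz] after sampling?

4

fs/2 = 24.8 kHz.
147.3 kHz mod fs = 48.1 kHz.
48.1 kHz > fs/2 = 24.8 kHz, folds to fs − 48.1 kHz = 1.5 kHz.
108.1 kHz mod fs = 8.9 kHz.
8.9 kHz ≤ fs/2 = 24.8 kHz, appears at 8.9 kHz.
30.8 kHz > fs/2 = 24.8 kHz, folds to fs − 30.8 kHz = 18.8 kHz.
8.9 kHz ≤ fs/2 = 24.8 kHz, passes unchanged.
39.2 kHz > fs/2 = 24.8 kHz, folds to fs − 39.2 kHz = 10.4 kHz.
Distinct values: {1.5 kHz, 8.9 kHz, 10.4 kHz, 18.8 kHz} → 4.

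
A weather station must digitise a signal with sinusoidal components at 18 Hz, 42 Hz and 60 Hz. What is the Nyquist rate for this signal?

Highest-frequency component: 60 Hz.
Nyquist rate = 2 × 60 Hz = 120 Hz.

120 Hz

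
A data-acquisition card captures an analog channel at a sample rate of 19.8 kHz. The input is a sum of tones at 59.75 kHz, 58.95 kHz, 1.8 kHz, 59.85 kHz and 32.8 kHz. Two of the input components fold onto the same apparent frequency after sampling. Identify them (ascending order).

fs/2 = 9.9 kHz.
59.75 kHz mod fs = 0.35 kHz.
0.35 kHz ≤ fs/2 = 9.9 kHz, appears at 0.35 kHz.
58.95 kHz mod fs = 19.35 kHz.
19.35 kHz > fs/2 = 9.9 kHz, folds to fs − 19.35 kHz = 0.45 kHz.
1.8 kHz ≤ fs/2 = 9.9 kHz, passes unchanged.
59.85 kHz mod fs = 0.45 kHz.
0.45 kHz ≤ fs/2 = 9.9 kHz, appears at 0.45 kHz.
32.8 kHz mod fs = 13 kHz.
13 kHz > fs/2 = 9.9 kHz, folds to fs − 13 kHz = 6.8 kHz.
58.95 kHz and 59.85 kHz both map to 0.45 kHz.

58.95 kHz, 59.85 kHz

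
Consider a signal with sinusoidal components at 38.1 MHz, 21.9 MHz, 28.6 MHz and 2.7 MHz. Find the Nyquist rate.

76.2 MHz

Highest-frequency component: 38.1 MHz.
Nyquist rate = 2 × 38.1 MHz = 76.2 MHz.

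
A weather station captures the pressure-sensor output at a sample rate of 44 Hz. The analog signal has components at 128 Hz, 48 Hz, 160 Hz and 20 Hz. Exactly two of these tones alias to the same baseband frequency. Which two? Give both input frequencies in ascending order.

48 Hz, 128 Hz

fs/2 = 22 Hz.
128 Hz mod fs = 40 Hz.
40 Hz > fs/2 = 22 Hz, folds to fs − 40 Hz = 4 Hz.
48 Hz mod fs = 4 Hz.
4 Hz ≤ fs/2 = 22 Hz, appears at 4 Hz.
160 Hz mod fs = 28 Hz.
28 Hz > fs/2 = 22 Hz, folds to fs − 28 Hz = 16 Hz.
20 Hz ≤ fs/2 = 22 Hz, passes unchanged.
48 Hz and 128 Hz both map to 4 Hz.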